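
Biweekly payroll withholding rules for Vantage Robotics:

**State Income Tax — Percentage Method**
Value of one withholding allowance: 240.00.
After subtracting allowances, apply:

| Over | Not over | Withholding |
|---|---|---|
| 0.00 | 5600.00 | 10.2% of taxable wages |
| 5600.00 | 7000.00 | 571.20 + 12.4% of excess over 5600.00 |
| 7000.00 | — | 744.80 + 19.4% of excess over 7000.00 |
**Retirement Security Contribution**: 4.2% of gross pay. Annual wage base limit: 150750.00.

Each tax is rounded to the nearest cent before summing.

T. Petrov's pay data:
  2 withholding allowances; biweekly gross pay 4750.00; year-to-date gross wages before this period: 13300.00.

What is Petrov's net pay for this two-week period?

4114.96

State Income Tax: taxable = 4750.00 − 2×240.00 = 4270.00
  10.2% × 4270.00 = 435.54
Retirement Security Contribution: 4.2% × 4750.00 = 199.50
Total withheld: 435.54 + 199.50 = 635.04
Net pay: 4750.00 − 635.04 = 4114.96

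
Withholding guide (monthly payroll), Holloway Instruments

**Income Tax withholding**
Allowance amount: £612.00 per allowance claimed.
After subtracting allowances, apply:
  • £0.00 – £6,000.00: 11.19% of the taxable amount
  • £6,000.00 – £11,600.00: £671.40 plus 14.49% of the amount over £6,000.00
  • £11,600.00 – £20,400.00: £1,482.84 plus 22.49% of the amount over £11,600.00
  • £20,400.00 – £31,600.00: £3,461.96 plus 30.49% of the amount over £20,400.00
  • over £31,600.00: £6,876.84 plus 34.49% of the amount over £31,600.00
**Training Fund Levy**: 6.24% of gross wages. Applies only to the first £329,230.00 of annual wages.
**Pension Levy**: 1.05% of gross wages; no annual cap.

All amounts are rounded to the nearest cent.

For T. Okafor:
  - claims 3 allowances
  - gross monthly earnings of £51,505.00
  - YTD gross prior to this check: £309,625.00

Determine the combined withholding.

£14,872.99

Income Tax: taxable = £51,505.00 − 3×£612.00 = £49,669.00
  £6,876.84 + 34.49% × (£49,669.00 − £31,600.00) = £6,876.84 + 34.49% × £18,069.00 = £13,108.84
Training Fund Levy: cap £329,230.00 − YTD £309,625.00 = £19,605.00 subject; 6.24% × £19,605.00 = £1,223.35
Pension Levy: 1.05% × £51,505.00 = £540.80
Total: £13,108.84 + £1,223.35 + £540.80 = £14,872.99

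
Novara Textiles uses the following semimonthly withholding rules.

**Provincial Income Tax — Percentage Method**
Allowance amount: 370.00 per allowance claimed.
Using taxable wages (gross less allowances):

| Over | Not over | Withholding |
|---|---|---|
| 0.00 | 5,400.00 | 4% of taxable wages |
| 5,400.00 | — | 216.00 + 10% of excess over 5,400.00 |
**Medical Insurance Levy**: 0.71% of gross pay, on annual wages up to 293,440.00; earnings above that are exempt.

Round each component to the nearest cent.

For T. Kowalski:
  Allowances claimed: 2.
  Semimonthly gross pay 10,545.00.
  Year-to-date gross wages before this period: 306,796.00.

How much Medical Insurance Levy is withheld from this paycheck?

0.00

Medical Insurance Levy: YTD 306,796.00 ≥ cap 293,440.00 → 0.00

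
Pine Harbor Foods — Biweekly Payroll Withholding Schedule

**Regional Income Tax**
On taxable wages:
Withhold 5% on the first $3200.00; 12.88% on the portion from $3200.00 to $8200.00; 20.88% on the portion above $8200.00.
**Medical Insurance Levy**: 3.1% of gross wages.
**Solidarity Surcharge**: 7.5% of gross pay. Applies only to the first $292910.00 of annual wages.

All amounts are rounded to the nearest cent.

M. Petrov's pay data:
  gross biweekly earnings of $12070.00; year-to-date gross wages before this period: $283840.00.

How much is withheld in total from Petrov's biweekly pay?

$2666.48

Regional Income Tax: taxable = $12070.00
  $804.00 + 20.88% × ($12070.00 − $8200.00) = $804.00 + 20.88% × $3870.00 = $1612.06
Medical Insurance Levy: 3.1% × $12070.00 = $374.17
Solidarity Surcharge: cap $292910.00 − YTD $283840.00 = $9070.00 subject; 7.5% × $9070.00 = $680.25
Total: $1612.06 + $374.17 + $680.25 = $2666.48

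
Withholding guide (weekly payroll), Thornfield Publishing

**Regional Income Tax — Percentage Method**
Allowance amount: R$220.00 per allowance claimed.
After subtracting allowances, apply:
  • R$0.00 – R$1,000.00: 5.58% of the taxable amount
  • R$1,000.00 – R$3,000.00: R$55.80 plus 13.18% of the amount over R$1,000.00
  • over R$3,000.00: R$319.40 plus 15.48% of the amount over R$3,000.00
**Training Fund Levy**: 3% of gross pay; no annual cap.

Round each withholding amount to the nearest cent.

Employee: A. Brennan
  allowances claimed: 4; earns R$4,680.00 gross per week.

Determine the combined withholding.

Regional Income Tax: taxable = R$4,680.00 − 4×R$220.00 = R$3,800.00
  R$319.40 + 15.48% × (R$3,800.00 − R$3,000.00) = R$319.40 + 15.48% × R$800.00 = R$443.24
Training Fund Levy: 3% × R$4,680.00 = R$140.40
Total: R$443.24 + R$140.40 = R$583.64

R$583.64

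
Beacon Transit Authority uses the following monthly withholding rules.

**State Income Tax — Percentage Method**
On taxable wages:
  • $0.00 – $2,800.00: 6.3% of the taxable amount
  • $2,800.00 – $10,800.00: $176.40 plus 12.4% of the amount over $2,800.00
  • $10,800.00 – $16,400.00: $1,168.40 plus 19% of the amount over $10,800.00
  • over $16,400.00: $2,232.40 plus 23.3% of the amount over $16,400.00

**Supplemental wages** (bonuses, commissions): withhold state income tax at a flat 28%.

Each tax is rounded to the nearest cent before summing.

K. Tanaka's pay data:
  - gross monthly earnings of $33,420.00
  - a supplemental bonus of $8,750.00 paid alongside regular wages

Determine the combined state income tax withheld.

State Income Tax: taxable = $33,420.00
  $2,232.40 + 23.3% × ($33,420.00 − $16,400.00) = $2,232.40 + 23.3% × $17,020.00 = $6,198.06
Supplemental (28% flat on bonus): 28% × $8,750.00 = $2,450.00
Total state income tax: $6,198.06 + $2,450.00 = $8,648.06

$8,648.06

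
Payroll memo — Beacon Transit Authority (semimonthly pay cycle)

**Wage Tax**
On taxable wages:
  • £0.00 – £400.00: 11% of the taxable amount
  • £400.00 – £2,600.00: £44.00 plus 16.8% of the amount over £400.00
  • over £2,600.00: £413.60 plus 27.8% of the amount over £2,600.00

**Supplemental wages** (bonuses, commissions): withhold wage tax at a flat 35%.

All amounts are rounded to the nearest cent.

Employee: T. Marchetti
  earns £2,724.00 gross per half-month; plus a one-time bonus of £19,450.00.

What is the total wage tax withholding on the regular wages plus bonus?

Wage Tax: taxable = £2,724.00
  £413.60 + 27.8% × (£2,724.00 − £2,600.00) = £413.60 + 27.8% × £124.00 = £448.07
Supplemental (35% flat on bonus): 35% × £19,450.00 = £6,807.50
Total wage tax: £448.07 + £6,807.50 = £7,255.57

£7,255.57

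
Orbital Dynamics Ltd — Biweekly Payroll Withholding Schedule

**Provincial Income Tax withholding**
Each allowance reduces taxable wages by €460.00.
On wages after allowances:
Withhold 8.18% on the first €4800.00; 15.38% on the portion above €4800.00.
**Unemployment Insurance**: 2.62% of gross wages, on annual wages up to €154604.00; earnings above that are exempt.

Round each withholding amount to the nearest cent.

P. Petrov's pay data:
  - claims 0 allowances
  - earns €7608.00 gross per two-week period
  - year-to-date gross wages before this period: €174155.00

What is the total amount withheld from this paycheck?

€824.51

Provincial Income Tax: taxable = €7608.00
  €392.64 + 15.38% × (€7608.00 − €4800.00) = €392.64 + 15.38% × €2808.00 = €824.51
Unemployment Insurance: YTD €174155.00 ≥ cap €154604.00 → €0.00
Total: €824.51 + €0.00 = €824.51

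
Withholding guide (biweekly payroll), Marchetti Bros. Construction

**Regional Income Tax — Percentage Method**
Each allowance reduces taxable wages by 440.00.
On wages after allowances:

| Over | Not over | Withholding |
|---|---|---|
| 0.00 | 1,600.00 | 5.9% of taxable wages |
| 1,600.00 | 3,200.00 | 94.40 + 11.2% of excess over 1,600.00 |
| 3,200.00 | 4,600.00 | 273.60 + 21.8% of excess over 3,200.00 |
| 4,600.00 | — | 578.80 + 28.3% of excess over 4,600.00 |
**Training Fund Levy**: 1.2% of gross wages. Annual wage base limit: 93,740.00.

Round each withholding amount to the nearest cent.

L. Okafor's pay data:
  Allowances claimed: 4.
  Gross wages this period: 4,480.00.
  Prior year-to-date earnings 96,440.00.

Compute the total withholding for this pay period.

219.84

Regional Income Tax: taxable = 4,480.00 − 4×440.00 = 2,720.00
  94.40 + 11.2% × (2,720.00 − 1,600.00) = 94.40 + 11.2% × 1,120.00 = 219.84
Training Fund Levy: YTD 96,440.00 ≥ cap 93,740.00 → 0.00
Total: 219.84 + 0.00 = 219.84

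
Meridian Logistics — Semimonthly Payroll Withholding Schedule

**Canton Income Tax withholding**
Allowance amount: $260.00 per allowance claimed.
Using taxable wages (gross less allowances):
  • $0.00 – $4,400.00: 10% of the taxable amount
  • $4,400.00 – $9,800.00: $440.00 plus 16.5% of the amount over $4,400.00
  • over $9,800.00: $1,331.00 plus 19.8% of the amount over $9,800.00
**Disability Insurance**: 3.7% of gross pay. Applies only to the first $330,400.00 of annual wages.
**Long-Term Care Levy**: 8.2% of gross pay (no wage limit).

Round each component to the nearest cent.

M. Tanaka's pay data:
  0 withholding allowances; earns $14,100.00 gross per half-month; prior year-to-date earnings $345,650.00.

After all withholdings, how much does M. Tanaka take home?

Canton Income Tax: taxable = $14,100.00
  $1,331.00 + 19.8% × ($14,100.00 − $9,800.00) = $1,331.00 + 19.8% × $4,300.00 = $2,182.40
Disability Insurance: YTD $345,650.00 ≥ cap $330,400.00 → $0.00
Long-Term Care Levy: 8.2% × $14,100.00 = $1,156.20
Total withheld: $2,182.40 + $0.00 + $1,156.20 = $3,338.60
Net pay: $14,100.00 − $3,338.60 = $10,761.40

$10,761.40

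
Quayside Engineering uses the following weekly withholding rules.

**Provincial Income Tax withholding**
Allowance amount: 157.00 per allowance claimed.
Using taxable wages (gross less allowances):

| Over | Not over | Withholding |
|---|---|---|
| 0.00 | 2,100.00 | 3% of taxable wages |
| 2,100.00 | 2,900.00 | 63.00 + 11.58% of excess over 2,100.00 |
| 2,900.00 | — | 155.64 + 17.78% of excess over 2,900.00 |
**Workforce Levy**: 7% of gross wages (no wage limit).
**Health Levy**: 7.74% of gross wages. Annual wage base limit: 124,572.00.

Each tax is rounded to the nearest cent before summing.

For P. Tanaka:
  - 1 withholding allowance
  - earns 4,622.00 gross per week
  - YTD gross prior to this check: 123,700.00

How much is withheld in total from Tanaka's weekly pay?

Provincial Income Tax: taxable = 4,622.00 − 1×157.00 = 4,465.00
  155.64 + 17.78% × (4,465.00 − 2,900.00) = 155.64 + 17.78% × 1,565.00 = 433.90
Workforce Levy: 7% × 4,622.00 = 323.54
Health Levy: cap 124,572.00 − YTD 123,700.00 = 872.00 subject; 7.74% × 872.00 = 67.49
Total: 433.90 + 323.54 + 67.49 = 824.93

824.93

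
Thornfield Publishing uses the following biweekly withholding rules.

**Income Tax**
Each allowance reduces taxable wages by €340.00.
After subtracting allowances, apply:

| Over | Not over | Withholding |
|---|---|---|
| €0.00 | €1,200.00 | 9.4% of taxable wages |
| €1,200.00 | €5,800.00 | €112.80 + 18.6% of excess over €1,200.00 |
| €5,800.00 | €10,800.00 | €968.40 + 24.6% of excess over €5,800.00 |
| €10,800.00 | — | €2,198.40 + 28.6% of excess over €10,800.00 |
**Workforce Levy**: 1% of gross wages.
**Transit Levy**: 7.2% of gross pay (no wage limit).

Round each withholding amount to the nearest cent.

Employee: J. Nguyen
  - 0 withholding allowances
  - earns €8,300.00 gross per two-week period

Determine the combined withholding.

Income Tax: taxable = €8,300.00
  €968.40 + 24.6% × (€8,300.00 − €5,800.00) = €968.40 + 24.6% × €2,500.00 = €1,583.40
Workforce Levy: 1% × €8,300.00 = €83.00
Transit Levy: 7.2% × €8,300.00 = €597.60
Total: €1,583.40 + €83.00 + €597.60 = €2,264.00

€2,264.00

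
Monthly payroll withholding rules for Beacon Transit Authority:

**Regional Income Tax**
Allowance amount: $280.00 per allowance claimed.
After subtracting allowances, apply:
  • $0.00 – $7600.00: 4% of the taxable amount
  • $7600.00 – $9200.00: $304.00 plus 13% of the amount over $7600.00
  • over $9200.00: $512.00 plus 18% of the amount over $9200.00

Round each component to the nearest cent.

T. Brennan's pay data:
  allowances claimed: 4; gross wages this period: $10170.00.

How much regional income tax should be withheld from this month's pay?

Regional Income Tax: taxable = $10170.00 − 4×$280.00 = $9050.00
  $304.00 + 13% × ($9050.00 − $7600.00) = $304.00 + 13% × $1450.00 = $492.50

$492.50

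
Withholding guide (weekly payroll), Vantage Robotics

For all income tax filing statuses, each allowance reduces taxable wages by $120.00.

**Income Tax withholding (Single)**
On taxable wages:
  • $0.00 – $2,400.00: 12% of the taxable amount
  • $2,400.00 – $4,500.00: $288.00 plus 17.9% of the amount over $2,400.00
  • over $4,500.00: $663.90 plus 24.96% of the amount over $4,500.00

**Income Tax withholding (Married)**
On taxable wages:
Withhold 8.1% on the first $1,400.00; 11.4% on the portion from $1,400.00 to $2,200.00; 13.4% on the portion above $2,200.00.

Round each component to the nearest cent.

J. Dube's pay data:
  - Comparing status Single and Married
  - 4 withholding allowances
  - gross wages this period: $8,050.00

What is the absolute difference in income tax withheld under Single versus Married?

$505.99

Income Tax (Single): taxable = $8,050.00 − 4×$120.00 = $7,570.00
  $663.90 + 24.96% × ($7,570.00 − $4,500.00) = $663.90 + 24.96% × $3,070.00 = $1,430.17
Income Tax (Married): taxable = $8,050.00 − 4×$120.00 = $7,570.00
  $204.60 + 13.4% × ($7,570.00 − $2,200.00) = $204.60 + 13.4% × $5,370.00 = $924.18
Difference: |$1,430.17 − $924.18| = $505.99 (higher under Single)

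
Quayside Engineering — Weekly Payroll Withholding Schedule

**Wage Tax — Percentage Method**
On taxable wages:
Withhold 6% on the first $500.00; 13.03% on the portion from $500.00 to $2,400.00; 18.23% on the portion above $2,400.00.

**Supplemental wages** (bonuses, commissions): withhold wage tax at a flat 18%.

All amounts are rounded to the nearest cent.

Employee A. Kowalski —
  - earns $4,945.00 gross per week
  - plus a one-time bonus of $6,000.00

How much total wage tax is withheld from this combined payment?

Wage Tax: taxable = $4,945.00
  $277.57 + 18.23% × ($4,945.00 − $2,400.00) = $277.57 + 18.23% × $2,545.00 = $741.52
Supplemental (18% flat on bonus): 18% × $6,000.00 = $1,080.00
Total wage tax: $741.52 + $1,080.00 = $1,821.52

$1,821.52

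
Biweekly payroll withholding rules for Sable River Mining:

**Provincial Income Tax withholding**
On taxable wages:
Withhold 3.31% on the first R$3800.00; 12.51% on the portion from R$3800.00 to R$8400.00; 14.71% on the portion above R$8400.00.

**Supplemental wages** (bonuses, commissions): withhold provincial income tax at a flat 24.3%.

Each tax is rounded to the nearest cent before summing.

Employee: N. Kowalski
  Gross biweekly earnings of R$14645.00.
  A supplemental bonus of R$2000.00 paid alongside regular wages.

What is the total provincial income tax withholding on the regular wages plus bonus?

R$2105.88

Provincial Income Tax: taxable = R$14645.00
  R$701.24 + 14.71% × (R$14645.00 − R$8400.00) = R$701.24 + 14.71% × R$6245.00 = R$1619.88
Supplemental (24.3% flat on bonus): 24.3% × R$2000.00 = R$486.00
Total provincial income tax: R$1619.88 + R$486.00 = R$2105.88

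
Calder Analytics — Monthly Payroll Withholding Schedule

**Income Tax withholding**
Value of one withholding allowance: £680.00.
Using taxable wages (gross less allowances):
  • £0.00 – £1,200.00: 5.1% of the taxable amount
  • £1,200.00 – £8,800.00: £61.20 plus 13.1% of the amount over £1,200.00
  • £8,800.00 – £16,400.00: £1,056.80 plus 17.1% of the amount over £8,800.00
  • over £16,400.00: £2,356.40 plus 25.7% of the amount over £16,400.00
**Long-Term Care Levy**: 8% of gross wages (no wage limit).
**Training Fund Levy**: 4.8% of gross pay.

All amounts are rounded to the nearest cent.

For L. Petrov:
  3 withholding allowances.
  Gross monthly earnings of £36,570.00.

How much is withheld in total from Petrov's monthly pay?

£11,696.77

Income Tax: taxable = £36,570.00 − 3×£680.00 = £34,530.00
  £2,356.40 + 25.7% × (£34,530.00 − £16,400.00) = £2,356.40 + 25.7% × £18,130.00 = £7,015.81
Long-Term Care Levy: 8% × £36,570.00 = £2,925.60
Training Fund Levy: 4.8% × £36,570.00 = £1,755.36
Total: £7,015.81 + £2,925.60 + £1,755.36 = £11,696.77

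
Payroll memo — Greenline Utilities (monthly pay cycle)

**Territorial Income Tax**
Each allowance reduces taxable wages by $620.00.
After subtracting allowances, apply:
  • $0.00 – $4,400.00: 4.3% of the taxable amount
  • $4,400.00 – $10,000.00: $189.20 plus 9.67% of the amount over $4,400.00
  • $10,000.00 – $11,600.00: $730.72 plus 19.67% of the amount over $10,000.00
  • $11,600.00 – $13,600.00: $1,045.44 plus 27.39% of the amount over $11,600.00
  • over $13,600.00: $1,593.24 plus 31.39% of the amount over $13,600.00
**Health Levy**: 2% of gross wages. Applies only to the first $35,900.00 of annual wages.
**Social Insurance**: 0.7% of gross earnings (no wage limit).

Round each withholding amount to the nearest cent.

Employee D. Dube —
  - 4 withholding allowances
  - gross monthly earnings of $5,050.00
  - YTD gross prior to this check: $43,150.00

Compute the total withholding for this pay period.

$145.86

Territorial Income Tax: taxable = $5,050.00 − 4×$620.00 = $2,570.00
  4.3% × $2,570.00 = $110.51
Health Levy: YTD $43,150.00 ≥ cap $35,900.00 → $0.00
Social Insurance: 0.7% × $5,050.00 = $35.35
Total: $110.51 + $0.00 + $35.35 = $145.86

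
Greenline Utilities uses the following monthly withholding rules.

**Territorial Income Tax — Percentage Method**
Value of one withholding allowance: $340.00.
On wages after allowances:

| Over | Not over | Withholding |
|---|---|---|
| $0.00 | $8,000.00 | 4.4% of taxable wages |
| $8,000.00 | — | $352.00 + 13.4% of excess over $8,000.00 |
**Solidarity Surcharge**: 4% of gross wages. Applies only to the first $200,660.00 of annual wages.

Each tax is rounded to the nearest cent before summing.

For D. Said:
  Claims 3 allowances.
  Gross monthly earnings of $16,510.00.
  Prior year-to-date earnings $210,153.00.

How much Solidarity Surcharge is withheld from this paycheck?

$0.00

Solidarity Surcharge: YTD $210,153.00 ≥ cap $200,660.00 → $0.00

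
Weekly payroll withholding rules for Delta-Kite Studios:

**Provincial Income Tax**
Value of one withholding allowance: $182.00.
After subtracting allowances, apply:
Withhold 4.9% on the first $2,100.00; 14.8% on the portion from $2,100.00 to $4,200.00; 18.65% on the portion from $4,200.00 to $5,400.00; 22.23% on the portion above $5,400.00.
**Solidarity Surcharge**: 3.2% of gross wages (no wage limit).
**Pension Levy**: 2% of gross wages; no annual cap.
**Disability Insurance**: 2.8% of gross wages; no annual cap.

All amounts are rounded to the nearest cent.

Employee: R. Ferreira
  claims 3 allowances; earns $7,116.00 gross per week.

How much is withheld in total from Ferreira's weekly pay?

$1,466.87

Provincial Income Tax: taxable = $7,116.00 − 3×$182.00 = $6,570.00
  $637.50 + 22.23% × ($6,570.00 − $5,400.00) = $637.50 + 22.23% × $1,170.00 = $897.59
Solidarity Surcharge: 3.2% × $7,116.00 = $227.71
Pension Levy: 2% × $7,116.00 = $142.32
Disability Insurance: 2.8% × $7,116.00 = $199.25
Total: $897.59 + $227.71 + $142.32 + $199.25 = $1,466.87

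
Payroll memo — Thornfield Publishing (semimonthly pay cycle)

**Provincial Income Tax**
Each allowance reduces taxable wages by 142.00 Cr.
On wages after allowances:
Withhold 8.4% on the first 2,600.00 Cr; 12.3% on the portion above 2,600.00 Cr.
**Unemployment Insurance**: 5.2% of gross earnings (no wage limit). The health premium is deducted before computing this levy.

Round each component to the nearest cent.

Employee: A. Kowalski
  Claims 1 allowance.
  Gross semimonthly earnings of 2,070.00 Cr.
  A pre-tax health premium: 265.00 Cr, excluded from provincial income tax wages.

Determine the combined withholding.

Provincial Income Tax: taxable = 2,070.00 Cr − 265.00 Cr − 1×142.00 Cr = 1,663.00 Cr
  8.4% × 1,663.00 Cr = 139.69 Cr
Unemployment Insurance: 5.2% × 1,805.00 Cr = 93.86 Cr
Total: 139.69 Cr + 93.86 Cr = 233.55 Cr

233.55 Cr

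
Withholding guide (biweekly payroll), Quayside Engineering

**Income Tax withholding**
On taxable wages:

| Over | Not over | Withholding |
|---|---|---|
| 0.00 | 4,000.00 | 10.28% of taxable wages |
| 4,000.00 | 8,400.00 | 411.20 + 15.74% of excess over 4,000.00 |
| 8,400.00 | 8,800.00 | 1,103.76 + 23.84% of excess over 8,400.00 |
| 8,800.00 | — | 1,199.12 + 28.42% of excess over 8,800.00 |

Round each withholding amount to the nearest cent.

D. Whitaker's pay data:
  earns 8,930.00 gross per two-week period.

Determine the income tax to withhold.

Income Tax: taxable = 8,930.00
  1,199.12 + 28.42% × (8,930.00 − 8,800.00) = 1,199.12 + 28.42% × 130.00 = 1,236.07

1,236.07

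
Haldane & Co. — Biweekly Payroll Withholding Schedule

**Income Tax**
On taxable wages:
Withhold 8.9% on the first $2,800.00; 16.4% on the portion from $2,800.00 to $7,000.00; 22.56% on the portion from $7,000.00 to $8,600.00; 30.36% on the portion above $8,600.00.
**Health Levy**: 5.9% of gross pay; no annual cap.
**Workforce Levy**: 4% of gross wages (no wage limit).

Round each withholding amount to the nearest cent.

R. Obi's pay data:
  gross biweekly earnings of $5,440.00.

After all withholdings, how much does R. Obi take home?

Income Tax: taxable = $5,440.00
  $249.20 + 16.4% × ($5,440.00 − $2,800.00) = $249.20 + 16.4% × $2,640.00 = $682.16
Health Levy: 5.9% × $5,440.00 = $320.96
Workforce Levy: 4% × $5,440.00 = $217.60
Total withheld: $682.16 + $320.96 + $217.60 = $1,220.72
Net pay: $5,440.00 − $1,220.72 = $4,219.28

$4,219.28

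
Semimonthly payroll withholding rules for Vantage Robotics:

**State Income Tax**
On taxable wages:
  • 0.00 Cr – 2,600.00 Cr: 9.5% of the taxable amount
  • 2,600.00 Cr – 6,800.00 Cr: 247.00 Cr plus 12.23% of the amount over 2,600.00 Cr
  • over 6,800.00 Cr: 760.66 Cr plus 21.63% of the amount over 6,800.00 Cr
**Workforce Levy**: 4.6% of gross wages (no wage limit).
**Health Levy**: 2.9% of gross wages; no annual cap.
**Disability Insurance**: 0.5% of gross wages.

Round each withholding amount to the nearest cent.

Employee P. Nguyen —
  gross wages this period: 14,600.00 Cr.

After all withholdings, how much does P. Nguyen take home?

State Income Tax: taxable = 14,600.00 Cr
  760.66 Cr + 21.63% × (14,600.00 Cr − 6,800.00 Cr) = 760.66 Cr + 21.63% × 7,800.00 Cr = 2,447.80 Cr
Workforce Levy: 4.6% × 14,600.00 Cr = 671.60 Cr
Health Levy: 2.9% × 14,600.00 Cr = 423.40 Cr
Disability Insurance: 0.5% × 14,600.00 Cr = 73.00 Cr
Total withheld: 2,447.80 Cr + 671.60 Cr + 423.40 Cr + 73.00 Cr = 3,615.80 Cr
Net pay: 14,600.00 Cr − 3,615.80 Cr = 10,984.20 Cr

10,984.20 Cr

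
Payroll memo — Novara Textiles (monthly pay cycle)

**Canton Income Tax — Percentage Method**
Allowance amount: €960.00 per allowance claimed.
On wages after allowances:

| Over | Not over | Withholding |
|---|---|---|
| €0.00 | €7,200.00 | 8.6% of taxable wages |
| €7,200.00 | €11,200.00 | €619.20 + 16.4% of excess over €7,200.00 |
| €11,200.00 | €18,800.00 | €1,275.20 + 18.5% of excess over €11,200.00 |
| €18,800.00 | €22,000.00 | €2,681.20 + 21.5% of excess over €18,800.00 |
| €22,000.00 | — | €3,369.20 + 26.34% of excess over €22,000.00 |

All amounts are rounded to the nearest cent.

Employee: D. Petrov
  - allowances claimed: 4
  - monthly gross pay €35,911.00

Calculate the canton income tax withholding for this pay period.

Canton Income Tax: taxable = €35,911.00 − 4×€960.00 = €32,071.00
  €3,369.20 + 26.34% × (€32,071.00 − €22,000.00) = €3,369.20 + 26.34% × €10,071.00 = €6,021.90

€6,021.90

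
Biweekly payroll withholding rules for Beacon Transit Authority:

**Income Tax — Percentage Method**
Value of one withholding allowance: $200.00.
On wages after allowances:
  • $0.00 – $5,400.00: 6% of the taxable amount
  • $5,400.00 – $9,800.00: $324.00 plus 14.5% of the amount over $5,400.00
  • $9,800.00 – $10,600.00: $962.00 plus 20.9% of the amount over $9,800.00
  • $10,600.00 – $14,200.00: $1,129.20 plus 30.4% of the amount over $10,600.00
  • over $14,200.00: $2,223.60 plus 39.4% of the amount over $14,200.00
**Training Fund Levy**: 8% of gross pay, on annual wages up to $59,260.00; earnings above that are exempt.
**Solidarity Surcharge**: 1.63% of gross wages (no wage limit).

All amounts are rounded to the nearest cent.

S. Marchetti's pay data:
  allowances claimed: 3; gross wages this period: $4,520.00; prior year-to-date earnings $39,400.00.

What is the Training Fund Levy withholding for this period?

Training Fund Levy: 8% × $4,520.00 = $361.60

$361.60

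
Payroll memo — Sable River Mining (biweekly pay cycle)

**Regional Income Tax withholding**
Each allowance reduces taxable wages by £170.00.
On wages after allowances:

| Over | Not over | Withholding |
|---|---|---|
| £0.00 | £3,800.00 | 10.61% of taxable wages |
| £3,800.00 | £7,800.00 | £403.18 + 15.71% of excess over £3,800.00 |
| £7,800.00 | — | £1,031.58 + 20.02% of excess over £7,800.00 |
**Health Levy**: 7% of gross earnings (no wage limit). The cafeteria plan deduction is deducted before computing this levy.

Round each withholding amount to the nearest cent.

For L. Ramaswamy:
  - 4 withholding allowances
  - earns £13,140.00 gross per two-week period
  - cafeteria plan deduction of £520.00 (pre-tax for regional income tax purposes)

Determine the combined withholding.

Regional Income Tax: taxable = £13,140.00 − £520.00 − 4×£170.00 = £11,940.00
  £1,031.58 + 20.02% × (£11,940.00 − £7,800.00) = £1,031.58 + 20.02% × £4,140.00 = £1,860.41
Health Levy: 7% × £12,620.00 = £883.40
Total: £1,860.41 + £883.40 = £2,743.81

£2,743.81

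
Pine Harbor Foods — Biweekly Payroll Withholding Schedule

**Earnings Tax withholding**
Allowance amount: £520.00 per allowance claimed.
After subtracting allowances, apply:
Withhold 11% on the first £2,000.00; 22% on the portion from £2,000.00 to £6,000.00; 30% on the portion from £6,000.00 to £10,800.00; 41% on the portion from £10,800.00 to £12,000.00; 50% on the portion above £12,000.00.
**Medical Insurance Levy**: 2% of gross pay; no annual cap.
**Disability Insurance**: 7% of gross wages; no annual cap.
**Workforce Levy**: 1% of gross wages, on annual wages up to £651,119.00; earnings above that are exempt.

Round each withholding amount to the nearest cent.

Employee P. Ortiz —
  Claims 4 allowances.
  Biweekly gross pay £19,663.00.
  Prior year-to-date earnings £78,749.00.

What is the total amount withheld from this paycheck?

Earnings Tax: taxable = £19,663.00 − 4×£520.00 = £17,583.00
  £3,032.00 + 50% × (£17,583.00 − £12,000.00) = £3,032.00 + 50% × £5,583.00 = £5,823.50
Medical Insurance Levy: 2% × £19,663.00 = £393.26
Disability Insurance: 7% × £19,663.00 = £1,376.41
Workforce Levy: 1% × £19,663.00 = £196.63
Total: £5,823.50 + £393.26 + £1,376.41 + £196.63 = £7,789.80

£7,789.80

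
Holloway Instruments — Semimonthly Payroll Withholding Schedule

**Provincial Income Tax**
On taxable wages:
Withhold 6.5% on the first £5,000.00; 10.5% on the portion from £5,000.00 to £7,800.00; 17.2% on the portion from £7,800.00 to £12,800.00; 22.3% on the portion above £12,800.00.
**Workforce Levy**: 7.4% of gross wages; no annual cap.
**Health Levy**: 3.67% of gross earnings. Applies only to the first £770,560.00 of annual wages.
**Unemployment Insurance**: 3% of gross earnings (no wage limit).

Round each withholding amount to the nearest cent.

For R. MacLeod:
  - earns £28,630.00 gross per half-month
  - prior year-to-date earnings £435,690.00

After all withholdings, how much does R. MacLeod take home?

£19,592.67

Provincial Income Tax: taxable = £28,630.00
  £1,479.00 + 22.3% × (£28,630.00 − £12,800.00) = £1,479.00 + 22.3% × £15,830.00 = £5,009.09
Workforce Levy: 7.4% × £28,630.00 = £2,118.62
Health Levy: 3.67% × £28,630.00 = £1,050.72
Unemployment Insurance: 3% × £28,630.00 = £858.90
Total withheld: £5,009.09 + £2,118.62 + £1,050.72 + £858.90 = £9,037.33
Net pay: £28,630.00 − £9,037.33 = £19,592.67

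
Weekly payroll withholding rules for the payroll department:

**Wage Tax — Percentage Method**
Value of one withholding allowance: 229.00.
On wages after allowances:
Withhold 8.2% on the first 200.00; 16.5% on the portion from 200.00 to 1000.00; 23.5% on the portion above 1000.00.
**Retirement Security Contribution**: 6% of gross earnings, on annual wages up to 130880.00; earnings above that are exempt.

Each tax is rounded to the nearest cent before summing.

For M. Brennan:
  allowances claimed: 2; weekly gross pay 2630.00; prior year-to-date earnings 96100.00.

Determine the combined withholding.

581.62

Wage Tax: taxable = 2630.00 − 2×229.00 = 2172.00
  148.40 + 23.5% × (2172.00 − 1000.00) = 148.40 + 23.5% × 1172.00 = 423.82
Retirement Security Contribution: 6% × 2630.00 = 157.80
Total: 423.82 + 157.80 = 581.62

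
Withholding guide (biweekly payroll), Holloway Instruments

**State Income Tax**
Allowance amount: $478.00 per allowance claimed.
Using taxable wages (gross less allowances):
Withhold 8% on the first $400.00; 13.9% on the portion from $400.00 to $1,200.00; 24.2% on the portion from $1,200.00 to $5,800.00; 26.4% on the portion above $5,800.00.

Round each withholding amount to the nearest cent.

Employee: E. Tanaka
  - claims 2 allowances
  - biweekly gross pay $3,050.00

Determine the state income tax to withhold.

$359.55

State Income Tax: taxable = $3,050.00 − 2×$478.00 = $2,094.00
  $143.20 + 24.2% × ($2,094.00 − $1,200.00) = $143.20 + 24.2% × $894.00 = $359.55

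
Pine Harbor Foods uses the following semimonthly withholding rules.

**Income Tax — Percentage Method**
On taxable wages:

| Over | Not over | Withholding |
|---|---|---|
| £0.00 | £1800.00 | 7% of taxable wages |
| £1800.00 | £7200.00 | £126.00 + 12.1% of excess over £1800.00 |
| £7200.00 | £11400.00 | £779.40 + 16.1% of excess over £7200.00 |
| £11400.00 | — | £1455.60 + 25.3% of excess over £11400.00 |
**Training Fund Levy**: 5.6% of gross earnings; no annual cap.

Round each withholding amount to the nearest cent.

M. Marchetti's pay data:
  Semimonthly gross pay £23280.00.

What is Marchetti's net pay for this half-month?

Income Tax: taxable = £23280.00
  £1455.60 + 25.3% × (£23280.00 − £11400.00) = £1455.60 + 25.3% × £11880.00 = £4461.24
Training Fund Levy: 5.6% × £23280.00 = £1303.68
Total withheld: £4461.24 + £1303.68 = £5764.92
Net pay: £23280.00 − £5764.92 = £17515.08

£17515.08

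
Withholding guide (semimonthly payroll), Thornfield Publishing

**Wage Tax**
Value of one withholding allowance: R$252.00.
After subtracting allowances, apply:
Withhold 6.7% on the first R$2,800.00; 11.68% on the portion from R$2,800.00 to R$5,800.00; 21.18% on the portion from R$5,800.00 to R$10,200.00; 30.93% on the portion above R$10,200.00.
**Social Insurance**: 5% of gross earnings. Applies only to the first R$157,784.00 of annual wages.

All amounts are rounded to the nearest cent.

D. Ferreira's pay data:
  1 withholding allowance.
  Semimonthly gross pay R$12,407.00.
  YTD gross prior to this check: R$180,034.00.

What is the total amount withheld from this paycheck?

Wage Tax: taxable = R$12,407.00 − 1×R$252.00 = R$12,155.00
  R$1,469.92 + 30.93% × (R$12,155.00 − R$10,200.00) = R$1,469.92 + 30.93% × R$1,955.00 = R$2,074.60
Social Insurance: YTD R$180,034.00 ≥ cap R$157,784.00 → R$0.00
Total: R$2,074.60 + R$0.00 = R$2,074.60

R$2,074.60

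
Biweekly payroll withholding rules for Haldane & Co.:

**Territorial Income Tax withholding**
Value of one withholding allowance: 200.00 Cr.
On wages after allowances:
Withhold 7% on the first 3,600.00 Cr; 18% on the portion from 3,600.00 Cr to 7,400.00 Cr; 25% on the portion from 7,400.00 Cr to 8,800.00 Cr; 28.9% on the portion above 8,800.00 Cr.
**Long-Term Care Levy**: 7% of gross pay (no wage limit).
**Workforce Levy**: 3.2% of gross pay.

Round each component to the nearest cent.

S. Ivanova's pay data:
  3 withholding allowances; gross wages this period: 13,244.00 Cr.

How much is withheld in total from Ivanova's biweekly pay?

3,747.81 Cr

Territorial Income Tax: taxable = 13,244.00 Cr − 3×200.00 Cr = 12,644.00 Cr
  1,286.00 Cr + 28.9% × (12,644.00 Cr − 8,800.00 Cr) = 1,286.00 Cr + 28.9% × 3,844.00 Cr = 2,396.92 Cr
Long-Term Care Levy: 7% × 13,244.00 Cr = 927.08 Cr
Workforce Levy: 3.2% × 13,244.00 Cr = 423.81 Cr
Total: 2,396.92 Cr + 927.08 Cr + 423.81 Cr = 3,747.81 Cr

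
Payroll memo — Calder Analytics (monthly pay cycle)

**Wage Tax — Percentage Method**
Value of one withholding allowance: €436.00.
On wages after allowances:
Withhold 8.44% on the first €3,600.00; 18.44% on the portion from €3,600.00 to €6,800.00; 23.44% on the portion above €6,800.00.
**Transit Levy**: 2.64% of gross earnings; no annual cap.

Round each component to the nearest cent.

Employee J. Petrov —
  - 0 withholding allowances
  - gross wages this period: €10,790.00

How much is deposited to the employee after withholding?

€8,675.96

Wage Tax: taxable = €10,790.00
  €893.92 + 23.44% × (€10,790.00 − €6,800.00) = €893.92 + 23.44% × €3,990.00 = €1,829.18
Transit Levy: 2.64% × €10,790.00 = €284.86
Total withheld: €1,829.18 + €284.86 = €2,114.04
Net pay: €10,790.00 − €2,114.04 = €8,675.96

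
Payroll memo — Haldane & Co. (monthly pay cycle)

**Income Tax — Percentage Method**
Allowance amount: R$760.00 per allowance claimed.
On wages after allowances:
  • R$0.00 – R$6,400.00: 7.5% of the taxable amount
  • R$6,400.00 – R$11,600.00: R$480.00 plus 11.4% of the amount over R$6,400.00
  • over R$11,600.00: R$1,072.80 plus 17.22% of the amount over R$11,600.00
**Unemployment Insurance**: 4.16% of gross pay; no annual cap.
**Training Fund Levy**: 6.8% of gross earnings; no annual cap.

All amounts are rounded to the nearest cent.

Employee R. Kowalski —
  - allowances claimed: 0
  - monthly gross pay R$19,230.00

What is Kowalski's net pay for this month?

Income Tax: taxable = R$19,230.00
  R$1,072.80 + 17.22% × (R$19,230.00 − R$11,600.00) = R$1,072.80 + 17.22% × R$7,630.00 = R$2,386.69
Unemployment Insurance: 4.16% × R$19,230.00 = R$799.97
Training Fund Levy: 6.8% × R$19,230.00 = R$1,307.64
Total withheld: R$2,386.69 + R$799.97 + R$1,307.64 = R$4,494.30
Net pay: R$19,230.00 − R$4,494.30 = R$14,735.70

R$14,735.70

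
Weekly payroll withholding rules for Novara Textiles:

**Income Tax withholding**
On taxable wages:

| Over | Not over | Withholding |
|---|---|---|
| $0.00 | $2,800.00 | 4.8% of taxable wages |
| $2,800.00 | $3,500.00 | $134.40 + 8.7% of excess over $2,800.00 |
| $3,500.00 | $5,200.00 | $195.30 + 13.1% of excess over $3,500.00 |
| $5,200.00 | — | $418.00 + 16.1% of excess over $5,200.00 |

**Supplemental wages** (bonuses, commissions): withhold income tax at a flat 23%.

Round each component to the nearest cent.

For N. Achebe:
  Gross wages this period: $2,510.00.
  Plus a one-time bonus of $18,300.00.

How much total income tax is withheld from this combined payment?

Income Tax: taxable = $2,510.00
  4.8% × $2,510.00 = $120.48
Supplemental (23% flat on bonus): 23% × $18,300.00 = $4,209.00
Total income tax: $120.48 + $4,209.00 = $4,329.48

$4,329.48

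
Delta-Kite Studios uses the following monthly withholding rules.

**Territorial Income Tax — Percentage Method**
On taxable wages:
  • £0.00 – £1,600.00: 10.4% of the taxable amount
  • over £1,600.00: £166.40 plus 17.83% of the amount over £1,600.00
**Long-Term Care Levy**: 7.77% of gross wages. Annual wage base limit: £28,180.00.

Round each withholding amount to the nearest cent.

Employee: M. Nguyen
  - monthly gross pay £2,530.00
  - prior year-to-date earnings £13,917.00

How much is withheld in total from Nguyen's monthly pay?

Territorial Income Tax: taxable = £2,530.00
  £166.40 + 17.83% × (£2,530.00 − £1,600.00) = £166.40 + 17.83% × £930.00 = £332.22
Long-Term Care Levy: 7.77% × £2,530.00 = £196.58
Total: £332.22 + £196.58 = £528.80

£528.80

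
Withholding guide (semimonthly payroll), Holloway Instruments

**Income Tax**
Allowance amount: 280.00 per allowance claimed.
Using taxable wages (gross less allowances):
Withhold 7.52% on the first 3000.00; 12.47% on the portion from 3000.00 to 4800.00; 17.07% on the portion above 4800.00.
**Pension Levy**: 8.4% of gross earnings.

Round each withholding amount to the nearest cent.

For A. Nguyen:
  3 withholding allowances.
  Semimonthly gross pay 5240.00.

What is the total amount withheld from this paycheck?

840.34

Income Tax: taxable = 5240.00 − 3×280.00 = 4400.00
  225.60 + 12.47% × (4400.00 − 3000.00) = 225.60 + 12.47% × 1400.00 = 400.18
Pension Levy: 8.4% × 5240.00 = 440.16
Total: 400.18 + 440.16 = 840.34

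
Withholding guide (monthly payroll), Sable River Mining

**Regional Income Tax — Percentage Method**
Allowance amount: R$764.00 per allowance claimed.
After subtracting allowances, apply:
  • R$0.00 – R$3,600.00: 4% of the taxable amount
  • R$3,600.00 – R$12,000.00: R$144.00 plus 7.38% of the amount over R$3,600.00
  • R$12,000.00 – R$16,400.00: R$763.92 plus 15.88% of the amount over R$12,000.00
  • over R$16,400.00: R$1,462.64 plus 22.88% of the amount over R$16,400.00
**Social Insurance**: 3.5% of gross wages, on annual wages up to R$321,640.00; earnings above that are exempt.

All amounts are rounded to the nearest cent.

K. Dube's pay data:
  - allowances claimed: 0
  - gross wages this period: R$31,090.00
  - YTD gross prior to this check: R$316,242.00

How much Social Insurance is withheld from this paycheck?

Social Insurance: cap R$321,640.00 − YTD R$316,242.00 = R$5,398.00 subject; 3.5% × R$5,398.00 = R$188.93

R$188.93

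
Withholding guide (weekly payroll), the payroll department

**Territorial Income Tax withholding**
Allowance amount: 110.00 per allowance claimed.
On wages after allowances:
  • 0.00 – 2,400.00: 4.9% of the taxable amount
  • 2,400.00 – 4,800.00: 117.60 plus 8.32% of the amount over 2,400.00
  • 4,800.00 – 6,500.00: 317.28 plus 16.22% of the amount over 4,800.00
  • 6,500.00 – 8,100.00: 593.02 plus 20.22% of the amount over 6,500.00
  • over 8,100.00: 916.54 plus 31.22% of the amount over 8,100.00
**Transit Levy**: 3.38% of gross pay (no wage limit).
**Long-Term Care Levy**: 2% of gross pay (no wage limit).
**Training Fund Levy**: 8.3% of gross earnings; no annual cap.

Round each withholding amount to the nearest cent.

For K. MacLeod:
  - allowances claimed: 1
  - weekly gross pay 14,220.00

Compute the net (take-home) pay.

Territorial Income Tax: taxable = 14,220.00 − 1×110.00 = 14,110.00
  916.54 + 31.22% × (14,110.00 − 8,100.00) = 916.54 + 31.22% × 6,010.00 = 2,792.86
Transit Levy: 3.38% × 14,220.00 = 480.64
Long-Term Care Levy: 2% × 14,220.00 = 284.40
Training Fund Levy: 8.3% × 14,220.00 = 1,180.26
Total withheld: 2,792.86 + 480.64 + 284.40 + 1,180.26 = 4,738.16
Net pay: 14,220.00 − 4,738.16 = 9,481.84

9,481.84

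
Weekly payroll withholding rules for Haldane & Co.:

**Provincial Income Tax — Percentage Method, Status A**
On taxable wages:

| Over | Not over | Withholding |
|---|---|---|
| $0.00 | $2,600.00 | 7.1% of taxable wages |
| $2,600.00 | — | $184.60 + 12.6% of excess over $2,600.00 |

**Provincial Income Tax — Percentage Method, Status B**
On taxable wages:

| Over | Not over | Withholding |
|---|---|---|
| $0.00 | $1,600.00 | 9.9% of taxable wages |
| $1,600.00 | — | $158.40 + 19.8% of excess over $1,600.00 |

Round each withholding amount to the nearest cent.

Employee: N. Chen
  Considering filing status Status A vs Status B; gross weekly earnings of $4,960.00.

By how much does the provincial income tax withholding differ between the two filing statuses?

Provincial Income Tax (Status A): taxable = $4,960.00
  $184.60 + 12.6% × ($4,960.00 − $2,600.00) = $184.60 + 12.6% × $2,360.00 = $481.96
Provincial Income Tax (Status B): taxable = $4,960.00
  $158.40 + 19.8% × ($4,960.00 − $1,600.00) = $158.40 + 19.8% × $3,360.00 = $823.68
Difference: |$481.96 − $823.68| = $341.72 (higher under Status B)

$341.72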